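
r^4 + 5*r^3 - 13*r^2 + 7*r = r*(r - 1)^2*(r + 7)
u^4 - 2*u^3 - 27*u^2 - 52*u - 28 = (u - 7)*(u + 1)*(u + 2)^2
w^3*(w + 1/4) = w^4 + w^3/4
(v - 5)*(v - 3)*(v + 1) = v^3 - 7*v^2 + 7*v + 15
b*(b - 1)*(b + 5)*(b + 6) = b^4 + 10*b^3 + 19*b^2 - 30*b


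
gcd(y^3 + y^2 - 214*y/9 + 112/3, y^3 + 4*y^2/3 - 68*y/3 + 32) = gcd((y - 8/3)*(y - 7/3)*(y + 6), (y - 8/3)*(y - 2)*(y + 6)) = y^2 + 10*y/3 - 16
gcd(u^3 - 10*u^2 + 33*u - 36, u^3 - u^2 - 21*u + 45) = u^2 - 6*u + 9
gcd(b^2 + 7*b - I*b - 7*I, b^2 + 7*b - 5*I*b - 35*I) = b + 7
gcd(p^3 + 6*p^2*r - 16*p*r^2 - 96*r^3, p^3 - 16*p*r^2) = p^2 - 16*r^2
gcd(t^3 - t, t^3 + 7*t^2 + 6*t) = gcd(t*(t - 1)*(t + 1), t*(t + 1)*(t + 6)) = t^2 + t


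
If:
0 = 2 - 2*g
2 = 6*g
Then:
No Solution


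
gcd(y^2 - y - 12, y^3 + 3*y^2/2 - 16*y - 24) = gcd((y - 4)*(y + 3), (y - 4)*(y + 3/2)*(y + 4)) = y - 4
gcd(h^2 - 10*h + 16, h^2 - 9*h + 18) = 1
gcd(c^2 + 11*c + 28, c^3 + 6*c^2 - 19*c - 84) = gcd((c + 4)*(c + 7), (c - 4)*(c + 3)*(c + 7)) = c + 7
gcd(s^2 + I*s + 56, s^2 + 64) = s + 8*I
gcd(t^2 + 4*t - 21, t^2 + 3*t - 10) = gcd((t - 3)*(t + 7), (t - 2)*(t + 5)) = 1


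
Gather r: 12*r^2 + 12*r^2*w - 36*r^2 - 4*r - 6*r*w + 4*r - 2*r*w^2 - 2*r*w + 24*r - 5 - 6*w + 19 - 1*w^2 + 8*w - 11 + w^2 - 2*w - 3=r^2*(12*w - 24) + r*(-2*w^2 - 8*w + 24)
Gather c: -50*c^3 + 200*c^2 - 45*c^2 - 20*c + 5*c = -50*c^3 + 155*c^2 - 15*c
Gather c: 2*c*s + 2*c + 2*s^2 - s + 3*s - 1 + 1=c*(2*s + 2) + 2*s^2 + 2*s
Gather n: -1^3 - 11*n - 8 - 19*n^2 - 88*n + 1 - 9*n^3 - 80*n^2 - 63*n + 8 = -9*n^3 - 99*n^2 - 162*n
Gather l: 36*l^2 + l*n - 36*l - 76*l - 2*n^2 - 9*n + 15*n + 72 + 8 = 36*l^2 + l*(n - 112) - 2*n^2 + 6*n + 80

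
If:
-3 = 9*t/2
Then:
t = -2/3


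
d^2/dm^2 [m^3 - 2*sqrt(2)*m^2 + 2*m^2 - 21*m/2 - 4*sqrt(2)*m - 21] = 6*m - 4*sqrt(2) + 4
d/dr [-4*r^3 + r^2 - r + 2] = -12*r^2 + 2*r - 1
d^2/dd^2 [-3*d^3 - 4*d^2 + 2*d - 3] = -18*d - 8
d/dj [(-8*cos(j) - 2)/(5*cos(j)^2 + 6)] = 4*(-10*cos(j)^2 - 5*cos(j) + 12)*sin(j)/(5*sin(j)^2 - 11)^2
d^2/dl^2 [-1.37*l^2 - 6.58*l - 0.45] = -2.74000000000000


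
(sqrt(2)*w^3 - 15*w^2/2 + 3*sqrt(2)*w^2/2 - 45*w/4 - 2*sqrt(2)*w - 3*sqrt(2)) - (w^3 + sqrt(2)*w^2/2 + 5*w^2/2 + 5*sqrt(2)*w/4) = -w^3 + sqrt(2)*w^3 - 10*w^2 + sqrt(2)*w^2 - 45*w/4 - 13*sqrt(2)*w/4 - 3*sqrt(2)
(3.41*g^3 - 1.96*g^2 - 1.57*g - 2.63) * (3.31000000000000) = 11.2871*g^3 - 6.4876*g^2 - 5.1967*g - 8.7053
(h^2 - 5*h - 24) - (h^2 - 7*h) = 2*h - 24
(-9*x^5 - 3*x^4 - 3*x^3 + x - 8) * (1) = -9*x^5 - 3*x^4 - 3*x^3 + x - 8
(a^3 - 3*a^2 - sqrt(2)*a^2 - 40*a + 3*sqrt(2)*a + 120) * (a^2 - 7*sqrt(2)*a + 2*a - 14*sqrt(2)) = a^5 - 8*sqrt(2)*a^4 - a^4 - 32*a^3 + 8*sqrt(2)*a^3 + 26*a^2 + 328*sqrt(2)*a^2 - 280*sqrt(2)*a + 156*a - 1680*sqrt(2)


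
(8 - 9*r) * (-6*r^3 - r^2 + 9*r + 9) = 54*r^4 - 39*r^3 - 89*r^2 - 9*r + 72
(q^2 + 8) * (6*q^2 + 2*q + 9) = 6*q^4 + 2*q^3 + 57*q^2 + 16*q + 72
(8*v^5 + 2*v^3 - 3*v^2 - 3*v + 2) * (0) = 0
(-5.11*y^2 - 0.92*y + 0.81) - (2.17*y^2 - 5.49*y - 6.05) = -7.28*y^2 + 4.57*y + 6.86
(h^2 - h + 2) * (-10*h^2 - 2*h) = -10*h^4 + 8*h^3 - 18*h^2 - 4*h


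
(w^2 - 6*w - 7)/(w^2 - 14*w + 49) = (w + 1)/(w - 7)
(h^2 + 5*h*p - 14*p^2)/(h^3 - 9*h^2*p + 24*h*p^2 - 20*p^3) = (h + 7*p)/(h^2 - 7*h*p + 10*p^2)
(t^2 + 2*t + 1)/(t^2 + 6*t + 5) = (t + 1)/(t + 5)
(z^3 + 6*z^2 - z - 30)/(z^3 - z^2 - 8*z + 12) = (z + 5)/(z - 2)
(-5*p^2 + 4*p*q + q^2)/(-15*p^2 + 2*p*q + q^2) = (p - q)/(3*p - q)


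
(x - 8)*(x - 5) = x^2 - 13*x + 40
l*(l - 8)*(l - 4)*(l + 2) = l^4 - 10*l^3 + 8*l^2 + 64*l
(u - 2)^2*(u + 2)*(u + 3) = u^4 + u^3 - 10*u^2 - 4*u + 24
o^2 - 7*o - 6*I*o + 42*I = (o - 7)*(o - 6*I)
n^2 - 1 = (n - 1)*(n + 1)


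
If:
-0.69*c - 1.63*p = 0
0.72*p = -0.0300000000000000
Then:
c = 0.10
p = -0.04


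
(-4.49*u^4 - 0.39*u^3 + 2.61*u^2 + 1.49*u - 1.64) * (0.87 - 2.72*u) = 12.2128*u^5 - 2.8455*u^4 - 7.4385*u^3 - 1.7821*u^2 + 5.7571*u - 1.4268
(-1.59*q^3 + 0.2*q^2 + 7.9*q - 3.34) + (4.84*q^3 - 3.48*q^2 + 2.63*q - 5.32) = 3.25*q^3 - 3.28*q^2 + 10.53*q - 8.66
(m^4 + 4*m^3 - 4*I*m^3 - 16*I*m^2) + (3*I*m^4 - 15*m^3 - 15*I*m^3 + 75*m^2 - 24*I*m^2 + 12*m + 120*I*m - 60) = m^4 + 3*I*m^4 - 11*m^3 - 19*I*m^3 + 75*m^2 - 40*I*m^2 + 12*m + 120*I*m - 60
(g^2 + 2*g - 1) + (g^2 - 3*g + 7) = 2*g^2 - g + 6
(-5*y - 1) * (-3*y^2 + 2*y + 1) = 15*y^3 - 7*y^2 - 7*y - 1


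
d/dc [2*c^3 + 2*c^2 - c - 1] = 6*c^2 + 4*c - 1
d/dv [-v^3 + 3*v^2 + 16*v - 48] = -3*v^2 + 6*v + 16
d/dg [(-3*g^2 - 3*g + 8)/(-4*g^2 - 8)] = (-3*g^2 + 28*g + 6)/(4*(g^4 + 4*g^2 + 4))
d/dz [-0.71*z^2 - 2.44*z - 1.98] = -1.42*z - 2.44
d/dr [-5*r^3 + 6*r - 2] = 6 - 15*r^2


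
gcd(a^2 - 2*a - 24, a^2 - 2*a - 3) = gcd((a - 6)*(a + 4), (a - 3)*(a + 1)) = 1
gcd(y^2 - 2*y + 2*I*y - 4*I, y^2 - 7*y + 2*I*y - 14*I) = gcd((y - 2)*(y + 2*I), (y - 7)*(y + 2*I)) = y + 2*I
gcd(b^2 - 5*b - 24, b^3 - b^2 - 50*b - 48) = b - 8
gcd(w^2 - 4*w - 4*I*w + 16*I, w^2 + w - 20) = w - 4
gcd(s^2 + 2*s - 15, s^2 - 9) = s - 3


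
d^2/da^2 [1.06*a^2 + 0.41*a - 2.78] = 2.12000000000000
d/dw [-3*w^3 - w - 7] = -9*w^2 - 1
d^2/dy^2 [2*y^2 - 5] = 4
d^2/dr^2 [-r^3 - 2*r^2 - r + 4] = -6*r - 4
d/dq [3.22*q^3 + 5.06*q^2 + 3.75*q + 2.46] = 9.66*q^2 + 10.12*q + 3.75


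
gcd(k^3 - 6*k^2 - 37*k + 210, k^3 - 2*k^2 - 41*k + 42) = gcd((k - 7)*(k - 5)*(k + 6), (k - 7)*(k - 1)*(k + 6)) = k^2 - k - 42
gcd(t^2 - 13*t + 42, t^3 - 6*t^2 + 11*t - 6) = 1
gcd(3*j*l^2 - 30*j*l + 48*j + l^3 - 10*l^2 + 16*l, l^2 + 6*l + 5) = 1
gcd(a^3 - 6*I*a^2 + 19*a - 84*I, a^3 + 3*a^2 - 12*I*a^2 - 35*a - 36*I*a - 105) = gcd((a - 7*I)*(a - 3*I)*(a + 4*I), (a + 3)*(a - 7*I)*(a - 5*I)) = a - 7*I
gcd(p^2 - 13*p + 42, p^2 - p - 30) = p - 6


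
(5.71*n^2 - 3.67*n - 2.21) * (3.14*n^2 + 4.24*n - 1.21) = 17.9294*n^4 + 12.6866*n^3 - 29.4093*n^2 - 4.9297*n + 2.6741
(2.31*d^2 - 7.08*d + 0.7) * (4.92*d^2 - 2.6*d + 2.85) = 11.3652*d^4 - 40.8396*d^3 + 28.4355*d^2 - 21.998*d + 1.995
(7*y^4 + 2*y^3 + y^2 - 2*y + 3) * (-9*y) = -63*y^5 - 18*y^4 - 9*y^3 + 18*y^2 - 27*y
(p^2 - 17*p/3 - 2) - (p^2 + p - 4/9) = -20*p/3 - 14/9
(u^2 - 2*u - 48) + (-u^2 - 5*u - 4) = -7*u - 52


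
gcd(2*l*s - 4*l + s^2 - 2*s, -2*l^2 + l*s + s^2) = 2*l + s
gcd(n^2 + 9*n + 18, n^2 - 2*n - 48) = n + 6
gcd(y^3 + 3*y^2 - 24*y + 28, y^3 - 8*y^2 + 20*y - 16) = y^2 - 4*y + 4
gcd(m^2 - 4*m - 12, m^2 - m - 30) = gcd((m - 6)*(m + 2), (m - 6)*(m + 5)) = m - 6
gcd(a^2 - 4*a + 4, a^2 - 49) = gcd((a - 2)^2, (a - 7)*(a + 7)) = 1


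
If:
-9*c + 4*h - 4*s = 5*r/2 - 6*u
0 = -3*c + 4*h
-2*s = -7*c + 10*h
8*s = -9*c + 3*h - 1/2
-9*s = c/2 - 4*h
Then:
No Solution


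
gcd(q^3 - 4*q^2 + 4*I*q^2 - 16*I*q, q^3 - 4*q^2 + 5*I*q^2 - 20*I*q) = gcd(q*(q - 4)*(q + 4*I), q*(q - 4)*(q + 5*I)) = q^2 - 4*q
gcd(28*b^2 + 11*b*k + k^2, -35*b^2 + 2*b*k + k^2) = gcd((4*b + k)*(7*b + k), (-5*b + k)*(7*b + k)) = 7*b + k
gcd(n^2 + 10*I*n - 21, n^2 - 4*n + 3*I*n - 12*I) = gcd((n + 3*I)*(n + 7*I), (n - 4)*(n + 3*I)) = n + 3*I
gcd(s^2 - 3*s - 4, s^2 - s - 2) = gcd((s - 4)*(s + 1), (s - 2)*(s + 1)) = s + 1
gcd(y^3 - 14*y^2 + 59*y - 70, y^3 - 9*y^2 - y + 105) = y^2 - 12*y + 35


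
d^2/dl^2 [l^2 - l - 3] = 2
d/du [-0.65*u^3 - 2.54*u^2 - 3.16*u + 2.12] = -1.95*u^2 - 5.08*u - 3.16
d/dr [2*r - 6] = 2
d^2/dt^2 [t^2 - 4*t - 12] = 2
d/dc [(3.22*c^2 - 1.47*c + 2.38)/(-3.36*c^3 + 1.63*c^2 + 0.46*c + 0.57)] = (10.8192*c^4 - 9.8784*c^3 + 27.8677*c^2 - 4.088*c - 1.9327)/(11.2896*c^6 - 10.9536*c^5 - 0.4343*c^4 - 2.3308*c^3 + 2.0698*c^2 + 0.5244*c + 0.3249)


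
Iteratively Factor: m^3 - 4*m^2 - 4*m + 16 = (m - 2)*(m^2 - 2*m - 8) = (m - 2)*(m + 2)*(m - 4)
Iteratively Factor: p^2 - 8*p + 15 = (p - 3)*(p - 5)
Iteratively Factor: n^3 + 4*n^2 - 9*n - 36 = (n + 4)*(n^2 - 9) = (n + 3)*(n + 4)*(n - 3)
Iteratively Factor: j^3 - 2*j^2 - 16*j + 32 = (j - 2)*(j^2 - 16) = (j - 2)*(j + 4)*(j - 4)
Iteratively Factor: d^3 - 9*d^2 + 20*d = (d)*(d^2 - 9*d + 20) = d*(d - 5)*(d - 4)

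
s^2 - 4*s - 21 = (s - 7)*(s + 3)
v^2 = v^2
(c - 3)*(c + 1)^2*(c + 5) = c^4 + 4*c^3 - 10*c^2 - 28*c - 15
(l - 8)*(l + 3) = l^2 - 5*l - 24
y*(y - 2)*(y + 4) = y^3 + 2*y^2 - 8*y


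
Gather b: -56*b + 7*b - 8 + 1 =-49*b - 7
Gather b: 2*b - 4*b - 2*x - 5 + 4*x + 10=-2*b + 2*x + 5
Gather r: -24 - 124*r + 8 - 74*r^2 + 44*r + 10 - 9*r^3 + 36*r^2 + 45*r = -9*r^3 - 38*r^2 - 35*r - 6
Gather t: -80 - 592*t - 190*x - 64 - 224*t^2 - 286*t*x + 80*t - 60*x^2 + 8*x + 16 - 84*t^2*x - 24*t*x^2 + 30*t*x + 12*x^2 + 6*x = t^2*(-84*x - 224) + t*(-24*x^2 - 256*x - 512) - 48*x^2 - 176*x - 128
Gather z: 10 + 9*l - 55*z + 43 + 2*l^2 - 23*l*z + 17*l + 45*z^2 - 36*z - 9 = 2*l^2 + 26*l + 45*z^2 + z*(-23*l - 91) + 44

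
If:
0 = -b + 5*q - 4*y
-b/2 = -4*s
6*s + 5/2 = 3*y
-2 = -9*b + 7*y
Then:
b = 94/87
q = 478/435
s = 47/348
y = 32/29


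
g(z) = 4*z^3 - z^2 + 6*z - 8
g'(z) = 12*z^2 - 2*z + 6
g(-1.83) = -46.84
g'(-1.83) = 49.85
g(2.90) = 98.55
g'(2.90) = 101.12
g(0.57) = -4.16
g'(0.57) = 8.76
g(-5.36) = -684.85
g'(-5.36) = 361.48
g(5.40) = 625.10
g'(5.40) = 345.12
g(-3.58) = -225.83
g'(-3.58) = 166.96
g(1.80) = 22.89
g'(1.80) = 41.28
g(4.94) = 479.45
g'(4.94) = 288.96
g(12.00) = 6832.00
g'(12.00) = 1710.00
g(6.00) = 856.00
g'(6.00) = 426.00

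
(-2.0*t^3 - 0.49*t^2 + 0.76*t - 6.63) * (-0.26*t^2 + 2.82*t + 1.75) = 0.52*t^5 - 5.5126*t^4 - 5.0794*t^3 + 3.0095*t^2 - 17.3666*t - 11.6025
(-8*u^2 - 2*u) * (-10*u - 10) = 80*u^3 + 100*u^2 + 20*u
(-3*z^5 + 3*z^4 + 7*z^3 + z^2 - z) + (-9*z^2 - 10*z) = -3*z^5 + 3*z^4 + 7*z^3 - 8*z^2 - 11*z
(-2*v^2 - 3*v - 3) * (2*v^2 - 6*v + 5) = -4*v^4 + 6*v^3 + 2*v^2 + 3*v - 15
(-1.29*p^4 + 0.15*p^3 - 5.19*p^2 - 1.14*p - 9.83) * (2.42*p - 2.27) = -3.1218*p^5 + 3.2913*p^4 - 12.9003*p^3 + 9.0225*p^2 - 21.2008*p + 22.3141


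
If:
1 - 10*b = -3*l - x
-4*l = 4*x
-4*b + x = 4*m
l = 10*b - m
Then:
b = -3/58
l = -22/29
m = 7/29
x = 22/29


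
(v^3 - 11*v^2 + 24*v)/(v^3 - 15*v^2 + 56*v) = (v - 3)/(v - 7)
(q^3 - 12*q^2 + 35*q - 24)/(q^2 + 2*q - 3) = (q^2 - 11*q + 24)/(q + 3)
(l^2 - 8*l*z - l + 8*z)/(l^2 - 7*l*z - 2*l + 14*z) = (l^2 - 8*l*z - l + 8*z)/(l^2 - 7*l*z - 2*l + 14*z)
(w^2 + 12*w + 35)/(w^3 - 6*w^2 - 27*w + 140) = (w + 7)/(w^2 - 11*w + 28)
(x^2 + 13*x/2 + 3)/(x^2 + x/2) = (x + 6)/x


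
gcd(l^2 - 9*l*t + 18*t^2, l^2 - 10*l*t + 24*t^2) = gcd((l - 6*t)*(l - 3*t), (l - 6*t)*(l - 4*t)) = -l + 6*t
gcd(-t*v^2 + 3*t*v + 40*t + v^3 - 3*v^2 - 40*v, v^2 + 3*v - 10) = v + 5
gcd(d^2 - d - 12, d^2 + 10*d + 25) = 1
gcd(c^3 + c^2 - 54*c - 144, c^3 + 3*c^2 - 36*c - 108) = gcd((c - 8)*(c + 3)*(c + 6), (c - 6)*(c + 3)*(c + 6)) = c^2 + 9*c + 18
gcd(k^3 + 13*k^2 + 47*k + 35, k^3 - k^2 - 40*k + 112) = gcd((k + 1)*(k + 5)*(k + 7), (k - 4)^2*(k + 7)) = k + 7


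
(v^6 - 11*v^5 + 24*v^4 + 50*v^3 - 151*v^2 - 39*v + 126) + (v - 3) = v^6 - 11*v^5 + 24*v^4 + 50*v^3 - 151*v^2 - 38*v + 123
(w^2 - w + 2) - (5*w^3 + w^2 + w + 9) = -5*w^3 - 2*w - 7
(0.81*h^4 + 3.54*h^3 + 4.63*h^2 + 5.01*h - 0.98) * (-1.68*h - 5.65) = -1.3608*h^5 - 10.5237*h^4 - 27.7794*h^3 - 34.5763*h^2 - 26.6601*h + 5.537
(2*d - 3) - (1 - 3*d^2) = 3*d^2 + 2*d - 4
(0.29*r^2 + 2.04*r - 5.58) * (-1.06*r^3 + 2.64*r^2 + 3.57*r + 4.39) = -0.3074*r^5 - 1.3968*r^4 + 12.3357*r^3 - 6.1753*r^2 - 10.965*r - 24.4962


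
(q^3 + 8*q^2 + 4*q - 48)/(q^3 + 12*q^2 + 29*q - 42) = (q^2 + 2*q - 8)/(q^2 + 6*q - 7)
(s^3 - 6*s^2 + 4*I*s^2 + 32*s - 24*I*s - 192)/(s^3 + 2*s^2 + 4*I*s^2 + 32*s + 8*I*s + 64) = (s - 6)/(s + 2)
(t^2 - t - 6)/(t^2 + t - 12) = (t + 2)/(t + 4)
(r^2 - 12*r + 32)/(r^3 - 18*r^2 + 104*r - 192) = 1/(r - 6)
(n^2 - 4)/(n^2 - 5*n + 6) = (n + 2)/(n - 3)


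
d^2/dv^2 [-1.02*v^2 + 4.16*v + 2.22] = -2.04000000000000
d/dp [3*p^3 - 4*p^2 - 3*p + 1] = 9*p^2 - 8*p - 3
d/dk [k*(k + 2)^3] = (k + 2)^2*(4*k + 2)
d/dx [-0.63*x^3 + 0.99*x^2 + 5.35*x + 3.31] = -1.89*x^2 + 1.98*x + 5.35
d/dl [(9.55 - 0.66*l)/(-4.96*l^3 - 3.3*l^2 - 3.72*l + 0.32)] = (-6.5472*l^3 + 139.926*l^2 + 63.03*l + 35.3148)/(24.6016*l^6 + 32.736*l^5 + 47.7924*l^4 + 21.3776*l^3 + 11.7264*l^2 - 2.3808*l + 0.1024)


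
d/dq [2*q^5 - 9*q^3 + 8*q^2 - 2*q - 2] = 10*q^4 - 27*q^2 + 16*q - 2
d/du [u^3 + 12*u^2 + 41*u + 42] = 3*u^2 + 24*u + 41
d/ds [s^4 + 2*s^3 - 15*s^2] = 2*s*(2*s^2 + 3*s - 15)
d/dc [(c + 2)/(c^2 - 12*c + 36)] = (-c - 10)/(c^3 - 18*c^2 + 108*c - 216)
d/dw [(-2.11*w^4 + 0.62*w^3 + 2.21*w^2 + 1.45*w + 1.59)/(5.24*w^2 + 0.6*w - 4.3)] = (-22.1128*w^5 - 0.5492*w^4 + 37.036*w^3 - 14.27*w^2 - 35.6692*w - 7.189)/(27.4576*w^4 + 6.288*w^3 - 44.704*w^2 - 5.16*w + 18.49)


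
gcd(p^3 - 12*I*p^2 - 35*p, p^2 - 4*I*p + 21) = p - 7*I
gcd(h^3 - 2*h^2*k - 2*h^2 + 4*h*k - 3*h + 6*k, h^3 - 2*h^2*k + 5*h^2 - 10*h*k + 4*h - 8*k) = h^2 - 2*h*k + h - 2*k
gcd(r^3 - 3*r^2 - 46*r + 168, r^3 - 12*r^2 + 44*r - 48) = r^2 - 10*r + 24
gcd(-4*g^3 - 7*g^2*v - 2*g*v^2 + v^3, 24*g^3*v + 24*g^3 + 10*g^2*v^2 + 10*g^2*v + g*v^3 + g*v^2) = 1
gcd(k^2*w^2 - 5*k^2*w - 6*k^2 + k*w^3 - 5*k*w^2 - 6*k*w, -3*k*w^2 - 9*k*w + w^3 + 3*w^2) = 1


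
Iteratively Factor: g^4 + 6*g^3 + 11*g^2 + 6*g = (g + 2)*(g^3 + 4*g^2 + 3*g) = (g + 2)*(g + 3)*(g^2 + g) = g*(g + 2)*(g + 3)*(g + 1)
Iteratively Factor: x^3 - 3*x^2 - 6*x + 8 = (x - 4)*(x^2 + x - 2) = (x - 4)*(x - 1)*(x + 2)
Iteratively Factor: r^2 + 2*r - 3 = (r - 1)*(r + 3)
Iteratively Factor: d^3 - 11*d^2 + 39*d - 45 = (d - 5)*(d^2 - 6*d + 9) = (d - 5)*(d - 3)*(d - 3)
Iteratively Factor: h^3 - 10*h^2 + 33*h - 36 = (h - 3)*(h^2 - 7*h + 12) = (h - 3)^2*(h - 4)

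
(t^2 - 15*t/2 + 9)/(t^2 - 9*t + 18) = (t - 3/2)/(t - 3)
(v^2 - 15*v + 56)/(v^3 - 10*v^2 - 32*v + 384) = (v - 7)/(v^2 - 2*v - 48)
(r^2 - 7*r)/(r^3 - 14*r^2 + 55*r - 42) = r/(r^2 - 7*r + 6)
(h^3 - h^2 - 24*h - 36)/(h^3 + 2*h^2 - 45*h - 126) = (h^2 - 4*h - 12)/(h^2 - h - 42)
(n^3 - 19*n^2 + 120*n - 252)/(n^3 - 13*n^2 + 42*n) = (n - 6)/n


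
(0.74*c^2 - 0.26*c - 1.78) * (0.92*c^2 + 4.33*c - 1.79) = 0.6808*c^4 + 2.965*c^3 - 4.088*c^2 - 7.242*c + 3.1862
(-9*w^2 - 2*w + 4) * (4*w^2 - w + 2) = -36*w^4 + w^3 - 8*w + 8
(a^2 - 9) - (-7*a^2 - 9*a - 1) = 8*a^2 + 9*a - 8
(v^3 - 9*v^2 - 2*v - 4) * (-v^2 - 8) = -v^5 + 9*v^4 - 6*v^3 + 76*v^2 + 16*v + 32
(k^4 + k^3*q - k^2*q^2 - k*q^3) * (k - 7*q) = k^5 - 6*k^4*q - 8*k^3*q^2 + 6*k^2*q^3 + 7*k*q^4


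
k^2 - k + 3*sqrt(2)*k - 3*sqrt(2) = (k - 1)*(k + 3*sqrt(2))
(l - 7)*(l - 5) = l^2 - 12*l + 35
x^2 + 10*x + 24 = (x + 4)*(x + 6)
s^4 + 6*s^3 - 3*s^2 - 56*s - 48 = (s - 3)*(s + 1)*(s + 4)^2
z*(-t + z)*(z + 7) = -t*z^2 - 7*t*z + z^3 + 7*z^2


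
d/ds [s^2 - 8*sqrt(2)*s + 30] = 2*s - 8*sqrt(2)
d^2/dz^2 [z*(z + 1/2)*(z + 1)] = 6*z + 3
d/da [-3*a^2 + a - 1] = 1 - 6*a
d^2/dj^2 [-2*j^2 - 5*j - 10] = -4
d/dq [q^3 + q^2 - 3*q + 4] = 3*q^2 + 2*q - 3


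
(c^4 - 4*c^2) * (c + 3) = c^5 + 3*c^4 - 4*c^3 - 12*c^2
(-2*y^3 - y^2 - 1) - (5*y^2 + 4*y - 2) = -2*y^3 - 6*y^2 - 4*y + 1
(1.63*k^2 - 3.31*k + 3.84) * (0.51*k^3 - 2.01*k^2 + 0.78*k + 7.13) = 0.8313*k^5 - 4.9644*k^4 + 9.8829*k^3 + 1.3217*k^2 - 20.6051*k + 27.3792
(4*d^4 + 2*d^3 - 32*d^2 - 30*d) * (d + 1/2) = 4*d^5 + 4*d^4 - 31*d^3 - 46*d^2 - 15*d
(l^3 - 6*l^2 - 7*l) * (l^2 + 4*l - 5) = l^5 - 2*l^4 - 36*l^3 + 2*l^2 + 35*l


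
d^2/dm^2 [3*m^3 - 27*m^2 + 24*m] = 18*m - 54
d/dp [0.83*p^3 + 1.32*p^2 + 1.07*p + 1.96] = 2.49*p^2 + 2.64*p + 1.07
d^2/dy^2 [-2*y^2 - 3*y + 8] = -4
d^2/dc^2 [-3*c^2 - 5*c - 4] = -6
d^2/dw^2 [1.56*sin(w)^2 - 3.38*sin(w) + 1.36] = 3.38*sin(w) + 3.12*cos(2*w)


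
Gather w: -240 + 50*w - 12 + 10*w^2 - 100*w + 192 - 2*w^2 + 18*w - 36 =8*w^2 - 32*w - 96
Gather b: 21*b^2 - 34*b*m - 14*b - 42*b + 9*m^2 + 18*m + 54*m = 21*b^2 + b*(-34*m - 56) + 9*m^2 + 72*m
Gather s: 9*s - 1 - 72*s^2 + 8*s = -72*s^2 + 17*s - 1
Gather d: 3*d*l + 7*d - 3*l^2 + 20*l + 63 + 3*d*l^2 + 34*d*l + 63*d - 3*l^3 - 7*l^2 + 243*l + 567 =d*(3*l^2 + 37*l + 70) - 3*l^3 - 10*l^2 + 263*l + 630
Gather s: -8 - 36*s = -36*s - 8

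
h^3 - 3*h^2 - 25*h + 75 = (h - 5)*(h - 3)*(h + 5)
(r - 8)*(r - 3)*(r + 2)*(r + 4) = r^4 - 5*r^3 - 34*r^2 + 56*r + 192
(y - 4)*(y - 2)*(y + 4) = y^3 - 2*y^2 - 16*y + 32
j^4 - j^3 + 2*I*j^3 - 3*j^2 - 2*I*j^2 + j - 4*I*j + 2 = (j - 2)*(j + 1)*(j + I)^2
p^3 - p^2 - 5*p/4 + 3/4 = (p - 3/2)*(p - 1/2)*(p + 1)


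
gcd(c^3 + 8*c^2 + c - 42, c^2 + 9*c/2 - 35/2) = c + 7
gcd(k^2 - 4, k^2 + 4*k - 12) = k - 2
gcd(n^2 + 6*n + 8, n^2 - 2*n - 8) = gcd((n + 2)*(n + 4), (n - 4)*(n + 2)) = n + 2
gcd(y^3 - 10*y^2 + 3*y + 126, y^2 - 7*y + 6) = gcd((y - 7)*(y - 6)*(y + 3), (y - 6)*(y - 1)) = y - 6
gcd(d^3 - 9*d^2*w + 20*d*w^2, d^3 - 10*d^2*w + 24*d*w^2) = -d^2 + 4*d*w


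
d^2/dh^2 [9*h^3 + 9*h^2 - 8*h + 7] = 54*h + 18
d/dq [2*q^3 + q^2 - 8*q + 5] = 6*q^2 + 2*q - 8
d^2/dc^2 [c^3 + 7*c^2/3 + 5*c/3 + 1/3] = 6*c + 14/3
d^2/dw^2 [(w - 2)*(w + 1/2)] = 2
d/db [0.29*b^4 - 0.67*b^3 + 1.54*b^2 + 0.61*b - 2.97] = 1.16*b^3 - 2.01*b^2 + 3.08*b + 0.61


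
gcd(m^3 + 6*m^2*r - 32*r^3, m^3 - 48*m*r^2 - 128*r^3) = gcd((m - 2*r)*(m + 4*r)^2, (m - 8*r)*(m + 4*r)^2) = m^2 + 8*m*r + 16*r^2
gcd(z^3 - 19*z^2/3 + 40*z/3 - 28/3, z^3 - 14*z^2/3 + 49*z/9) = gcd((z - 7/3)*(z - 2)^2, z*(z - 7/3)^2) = z - 7/3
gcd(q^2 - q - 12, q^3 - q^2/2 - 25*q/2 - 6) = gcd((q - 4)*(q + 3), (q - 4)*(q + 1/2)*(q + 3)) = q^2 - q - 12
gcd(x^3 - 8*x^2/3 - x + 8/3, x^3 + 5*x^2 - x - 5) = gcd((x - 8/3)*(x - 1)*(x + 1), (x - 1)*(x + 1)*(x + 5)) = x^2 - 1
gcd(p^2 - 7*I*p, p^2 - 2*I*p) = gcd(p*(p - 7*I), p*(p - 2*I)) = p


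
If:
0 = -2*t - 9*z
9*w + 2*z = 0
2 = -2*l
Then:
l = -1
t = -9*z/2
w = -2*z/9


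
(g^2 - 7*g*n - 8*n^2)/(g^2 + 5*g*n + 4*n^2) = (g - 8*n)/(g + 4*n)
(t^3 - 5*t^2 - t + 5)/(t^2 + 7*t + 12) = (t^3 - 5*t^2 - t + 5)/(t^2 + 7*t + 12)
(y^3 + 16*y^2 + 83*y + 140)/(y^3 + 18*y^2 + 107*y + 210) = (y + 4)/(y + 6)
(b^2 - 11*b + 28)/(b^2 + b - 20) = (b - 7)/(b + 5)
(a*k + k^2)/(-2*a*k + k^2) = (-a - k)/(2*a - k)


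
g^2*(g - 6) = g^3 - 6*g^2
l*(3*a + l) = 3*a*l + l^2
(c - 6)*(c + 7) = c^2 + c - 42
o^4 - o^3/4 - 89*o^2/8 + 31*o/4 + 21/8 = (o - 3)*(o - 1)*(o + 1/4)*(o + 7/2)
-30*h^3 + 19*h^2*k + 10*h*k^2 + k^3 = (-h + k)*(5*h + k)*(6*h + k)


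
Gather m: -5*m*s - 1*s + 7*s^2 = -5*m*s + 7*s^2 - s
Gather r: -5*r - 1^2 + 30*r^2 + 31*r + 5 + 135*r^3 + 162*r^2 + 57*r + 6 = 135*r^3 + 192*r^2 + 83*r + 10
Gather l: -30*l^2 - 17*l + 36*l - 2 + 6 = -30*l^2 + 19*l + 4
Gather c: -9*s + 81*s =72*s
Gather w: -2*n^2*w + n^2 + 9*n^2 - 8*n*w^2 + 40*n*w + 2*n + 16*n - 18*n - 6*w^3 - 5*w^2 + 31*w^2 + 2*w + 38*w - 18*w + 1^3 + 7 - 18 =10*n^2 - 6*w^3 + w^2*(26 - 8*n) + w*(-2*n^2 + 40*n + 22) - 10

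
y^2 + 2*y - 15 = (y - 3)*(y + 5)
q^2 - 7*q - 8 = (q - 8)*(q + 1)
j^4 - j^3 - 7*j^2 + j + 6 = (j - 3)*(j - 1)*(j + 1)*(j + 2)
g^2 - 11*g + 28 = (g - 7)*(g - 4)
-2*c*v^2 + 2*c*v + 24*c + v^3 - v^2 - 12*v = (-2*c + v)*(v - 4)*(v + 3)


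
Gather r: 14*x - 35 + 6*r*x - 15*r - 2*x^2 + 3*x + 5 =r*(6*x - 15) - 2*x^2 + 17*x - 30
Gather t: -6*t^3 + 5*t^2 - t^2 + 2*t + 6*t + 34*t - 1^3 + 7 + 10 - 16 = -6*t^3 + 4*t^2 + 42*t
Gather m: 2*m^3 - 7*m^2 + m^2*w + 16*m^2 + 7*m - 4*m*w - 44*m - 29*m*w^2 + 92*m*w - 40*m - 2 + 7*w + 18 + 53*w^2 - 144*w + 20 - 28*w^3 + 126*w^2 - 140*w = 2*m^3 + m^2*(w + 9) + m*(-29*w^2 + 88*w - 77) - 28*w^3 + 179*w^2 - 277*w + 36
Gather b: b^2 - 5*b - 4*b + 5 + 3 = b^2 - 9*b + 8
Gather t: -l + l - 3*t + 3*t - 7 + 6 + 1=0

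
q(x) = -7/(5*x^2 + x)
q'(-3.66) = -0.06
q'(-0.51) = -45.93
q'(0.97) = 2.33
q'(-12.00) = 0.00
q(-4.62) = -0.07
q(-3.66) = -0.11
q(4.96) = -0.05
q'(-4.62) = -0.03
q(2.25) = -0.25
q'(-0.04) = 4101.56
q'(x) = -7*(-10*x - 1)/(5*x^2 + x)^2 = 7*(10*x + 1)/(x^2*(5*x + 1)^2)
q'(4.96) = 0.02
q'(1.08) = 1.73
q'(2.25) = 0.22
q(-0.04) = 218.75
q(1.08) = -1.01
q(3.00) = -0.15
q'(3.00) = 0.09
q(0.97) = -1.23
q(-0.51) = -8.86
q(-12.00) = -0.00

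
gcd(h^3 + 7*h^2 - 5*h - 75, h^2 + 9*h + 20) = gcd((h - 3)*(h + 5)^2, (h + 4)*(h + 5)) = h + 5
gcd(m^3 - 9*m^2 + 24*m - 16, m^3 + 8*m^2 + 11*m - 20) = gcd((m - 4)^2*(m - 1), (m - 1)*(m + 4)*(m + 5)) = m - 1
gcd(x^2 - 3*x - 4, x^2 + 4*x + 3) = x + 1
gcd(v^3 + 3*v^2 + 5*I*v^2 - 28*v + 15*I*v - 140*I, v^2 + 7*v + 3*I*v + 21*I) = v + 7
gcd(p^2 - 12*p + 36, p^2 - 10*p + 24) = p - 6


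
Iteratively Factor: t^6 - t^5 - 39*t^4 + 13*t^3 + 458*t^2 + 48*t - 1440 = (t - 5)*(t^5 + 4*t^4 - 19*t^3 - 82*t^2 + 48*t + 288) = (t - 5)*(t + 4)*(t^4 - 19*t^2 - 6*t + 72) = (t - 5)*(t + 3)*(t + 4)*(t^3 - 3*t^2 - 10*t + 24) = (t - 5)*(t - 4)*(t + 3)*(t + 4)*(t^2 + t - 6) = (t - 5)*(t - 4)*(t - 2)*(t + 3)*(t + 4)*(t + 3)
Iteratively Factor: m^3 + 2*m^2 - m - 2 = (m + 1)*(m^2 + m - 2) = (m + 1)*(m + 2)*(m - 1)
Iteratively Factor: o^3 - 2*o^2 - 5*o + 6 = (o - 1)*(o^2 - o - 6) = (o - 3)*(o - 1)*(o + 2)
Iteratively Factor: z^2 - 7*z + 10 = (z - 5)*(z - 2)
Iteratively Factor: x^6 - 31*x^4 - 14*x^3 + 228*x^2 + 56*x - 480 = (x + 4)*(x^5 - 4*x^4 - 15*x^3 + 46*x^2 + 44*x - 120) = (x - 2)*(x + 4)*(x^4 - 2*x^3 - 19*x^2 + 8*x + 60) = (x - 2)*(x + 3)*(x + 4)*(x^3 - 5*x^2 - 4*x + 20) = (x - 2)^2*(x + 3)*(x + 4)*(x^2 - 3*x - 10) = (x - 2)^2*(x + 2)*(x + 3)*(x + 4)*(x - 5)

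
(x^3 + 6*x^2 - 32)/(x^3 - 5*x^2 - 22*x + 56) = (x + 4)/(x - 7)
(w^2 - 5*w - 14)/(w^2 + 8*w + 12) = (w - 7)/(w + 6)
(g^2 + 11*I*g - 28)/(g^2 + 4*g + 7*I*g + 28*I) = (g + 4*I)/(g + 4)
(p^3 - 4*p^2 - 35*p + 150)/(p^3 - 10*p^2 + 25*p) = (p + 6)/p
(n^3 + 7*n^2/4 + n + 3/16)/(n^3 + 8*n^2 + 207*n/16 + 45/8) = (4*n^2 + 4*n + 1)/(4*n^2 + 29*n + 30)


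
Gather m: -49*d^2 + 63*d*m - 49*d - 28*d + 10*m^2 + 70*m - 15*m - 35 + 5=-49*d^2 - 77*d + 10*m^2 + m*(63*d + 55) - 30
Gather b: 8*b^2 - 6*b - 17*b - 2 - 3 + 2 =8*b^2 - 23*b - 3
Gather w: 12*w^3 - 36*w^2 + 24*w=12*w^3 - 36*w^2 + 24*w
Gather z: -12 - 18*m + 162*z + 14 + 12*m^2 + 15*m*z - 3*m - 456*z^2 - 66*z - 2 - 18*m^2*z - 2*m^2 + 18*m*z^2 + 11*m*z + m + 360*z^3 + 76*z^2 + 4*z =10*m^2 - 20*m + 360*z^3 + z^2*(18*m - 380) + z*(-18*m^2 + 26*m + 100)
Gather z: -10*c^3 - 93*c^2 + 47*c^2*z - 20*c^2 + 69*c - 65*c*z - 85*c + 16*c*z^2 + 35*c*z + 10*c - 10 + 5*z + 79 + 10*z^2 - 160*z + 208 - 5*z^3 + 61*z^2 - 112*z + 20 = -10*c^3 - 113*c^2 - 6*c - 5*z^3 + z^2*(16*c + 71) + z*(47*c^2 - 30*c - 267) + 297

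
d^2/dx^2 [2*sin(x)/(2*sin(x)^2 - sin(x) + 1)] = 2*(-4*sin(x)^5 - 2*sin(x)^4 + 20*sin(x)^3 - sin(x)^2 - 13*sin(x) + 2)/(-sin(x) - cos(2*x) + 2)^3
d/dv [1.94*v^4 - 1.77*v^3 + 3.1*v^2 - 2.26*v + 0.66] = 7.76*v^3 - 5.31*v^2 + 6.2*v - 2.26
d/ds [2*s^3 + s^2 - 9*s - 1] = 6*s^2 + 2*s - 9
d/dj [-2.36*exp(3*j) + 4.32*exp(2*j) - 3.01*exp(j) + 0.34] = (-7.08*exp(2*j) + 8.64*exp(j) - 3.01)*exp(j)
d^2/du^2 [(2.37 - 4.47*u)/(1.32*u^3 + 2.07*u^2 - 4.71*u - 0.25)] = (-46.731168*u^5 - 23.729112*u^4 + 9.7238339999999*u^3 - 45.178506*u^2 - 147.827484*u + 118.132434)/(2.299968*u^9 + 10.820304*u^8 - 7.65190800000001*u^7 - 69.654681*u^6 + 23.204799*u^5 + 143.875386*u^4 - 89.615061*u^3 - 16.24995*u^2 - 0.883125*u - 0.015625)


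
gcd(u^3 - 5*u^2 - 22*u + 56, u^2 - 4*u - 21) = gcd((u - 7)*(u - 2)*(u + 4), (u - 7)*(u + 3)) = u - 7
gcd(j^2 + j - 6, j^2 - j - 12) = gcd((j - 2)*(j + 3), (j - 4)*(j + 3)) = j + 3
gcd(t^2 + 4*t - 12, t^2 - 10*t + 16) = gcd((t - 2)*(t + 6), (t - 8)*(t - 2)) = t - 2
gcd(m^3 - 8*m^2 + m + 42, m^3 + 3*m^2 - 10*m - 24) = m^2 - m - 6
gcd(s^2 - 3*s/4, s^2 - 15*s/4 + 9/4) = s - 3/4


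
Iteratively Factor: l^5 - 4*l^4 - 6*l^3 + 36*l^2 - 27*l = (l - 1)*(l^4 - 3*l^3 - 9*l^2 + 27*l) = (l - 3)*(l - 1)*(l^3 - 9*l) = (l - 3)^2*(l - 1)*(l^2 + 3*l) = (l - 3)^2*(l - 1)*(l + 3)*(l)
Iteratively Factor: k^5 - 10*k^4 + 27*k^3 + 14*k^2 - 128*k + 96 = (k - 4)*(k^4 - 6*k^3 + 3*k^2 + 26*k - 24) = (k - 4)*(k + 2)*(k^3 - 8*k^2 + 19*k - 12) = (k - 4)^2*(k + 2)*(k^2 - 4*k + 3) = (k - 4)^2*(k - 3)*(k + 2)*(k - 1)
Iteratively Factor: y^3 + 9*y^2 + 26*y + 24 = (y + 4)*(y^2 + 5*y + 6) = (y + 3)*(y + 4)*(y + 2)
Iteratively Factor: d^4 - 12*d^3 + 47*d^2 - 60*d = (d)*(d^3 - 12*d^2 + 47*d - 60) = d*(d - 5)*(d^2 - 7*d + 12) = d*(d - 5)*(d - 3)*(d - 4)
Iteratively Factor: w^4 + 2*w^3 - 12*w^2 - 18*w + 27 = (w + 3)*(w^3 - w^2 - 9*w + 9) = (w - 1)*(w + 3)*(w^2 - 9) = (w - 3)*(w - 1)*(w + 3)*(w + 3)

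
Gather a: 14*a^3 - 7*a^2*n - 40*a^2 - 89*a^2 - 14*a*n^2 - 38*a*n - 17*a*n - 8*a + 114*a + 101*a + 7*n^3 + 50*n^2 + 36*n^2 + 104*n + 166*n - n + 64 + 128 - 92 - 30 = 14*a^3 + a^2*(-7*n - 129) + a*(-14*n^2 - 55*n + 207) + 7*n^3 + 86*n^2 + 269*n + 70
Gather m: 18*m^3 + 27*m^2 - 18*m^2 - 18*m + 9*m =18*m^3 + 9*m^2 - 9*m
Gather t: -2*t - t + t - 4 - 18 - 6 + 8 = -2*t - 20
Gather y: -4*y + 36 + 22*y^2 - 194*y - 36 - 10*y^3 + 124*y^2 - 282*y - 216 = -10*y^3 + 146*y^2 - 480*y - 216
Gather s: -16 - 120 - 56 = -192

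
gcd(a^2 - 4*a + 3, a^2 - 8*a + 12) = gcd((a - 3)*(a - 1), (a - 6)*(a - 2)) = 1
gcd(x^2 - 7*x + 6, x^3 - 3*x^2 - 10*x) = 1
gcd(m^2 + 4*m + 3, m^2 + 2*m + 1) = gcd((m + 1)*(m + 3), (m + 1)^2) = m + 1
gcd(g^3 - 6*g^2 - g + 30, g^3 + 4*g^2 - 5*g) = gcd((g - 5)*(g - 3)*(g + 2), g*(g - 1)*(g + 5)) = 1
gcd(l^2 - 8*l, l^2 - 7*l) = l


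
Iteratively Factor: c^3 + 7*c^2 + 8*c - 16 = (c - 1)*(c^2 + 8*c + 16) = (c - 1)*(c + 4)*(c + 4)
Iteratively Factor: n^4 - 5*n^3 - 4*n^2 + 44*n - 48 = (n - 4)*(n^3 - n^2 - 8*n + 12) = (n - 4)*(n - 2)*(n^2 + n - 6) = (n - 4)*(n - 2)*(n + 3)*(n - 2)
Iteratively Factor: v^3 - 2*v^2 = (v)*(v^2 - 2*v) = v^2*(v - 2)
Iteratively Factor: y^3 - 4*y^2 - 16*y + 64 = (y - 4)*(y^2 - 16) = (y - 4)^2*(y + 4)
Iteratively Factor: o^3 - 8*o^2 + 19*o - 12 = (o - 3)*(o^2 - 5*o + 4) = (o - 3)*(o - 1)*(o - 4)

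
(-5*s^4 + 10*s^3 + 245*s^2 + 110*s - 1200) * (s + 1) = -5*s^5 + 5*s^4 + 255*s^3 + 355*s^2 - 1090*s - 1200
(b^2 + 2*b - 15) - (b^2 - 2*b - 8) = 4*b - 7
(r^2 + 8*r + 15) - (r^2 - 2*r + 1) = 10*r + 14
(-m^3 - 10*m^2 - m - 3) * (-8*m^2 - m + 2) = 8*m^5 + 81*m^4 + 16*m^3 + 5*m^2 + m - 6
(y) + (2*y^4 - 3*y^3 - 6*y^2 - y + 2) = 2*y^4 - 3*y^3 - 6*y^2 + 2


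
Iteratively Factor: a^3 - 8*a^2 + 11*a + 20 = (a - 5)*(a^2 - 3*a - 4) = (a - 5)*(a - 4)*(a + 1)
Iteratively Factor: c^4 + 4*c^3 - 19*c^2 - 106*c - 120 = (c + 4)*(c^3 - 19*c - 30) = (c + 3)*(c + 4)*(c^2 - 3*c - 10) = (c - 5)*(c + 3)*(c + 4)*(c + 2)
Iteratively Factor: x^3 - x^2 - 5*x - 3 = (x + 1)*(x^2 - 2*x - 3) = (x - 3)*(x + 1)*(x + 1)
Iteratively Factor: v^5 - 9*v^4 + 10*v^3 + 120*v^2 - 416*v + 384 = (v + 4)*(v^4 - 13*v^3 + 62*v^2 - 128*v + 96) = (v - 4)*(v + 4)*(v^3 - 9*v^2 + 26*v - 24) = (v - 4)*(v - 3)*(v + 4)*(v^2 - 6*v + 8) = (v - 4)^2*(v - 3)*(v + 4)*(v - 2)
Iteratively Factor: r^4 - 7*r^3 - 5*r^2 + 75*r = (r)*(r^3 - 7*r^2 - 5*r + 75) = r*(r + 3)*(r^2 - 10*r + 25) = r*(r - 5)*(r + 3)*(r - 5)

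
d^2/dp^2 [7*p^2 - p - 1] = 14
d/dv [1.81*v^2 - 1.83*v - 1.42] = 3.62*v - 1.83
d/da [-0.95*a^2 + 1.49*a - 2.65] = 1.49 - 1.9*a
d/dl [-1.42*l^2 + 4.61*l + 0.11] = 4.61 - 2.84*l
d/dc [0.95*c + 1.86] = 0.950000000000000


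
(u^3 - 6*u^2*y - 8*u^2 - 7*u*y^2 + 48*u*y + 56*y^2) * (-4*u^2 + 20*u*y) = -4*u^5 + 44*u^4*y + 32*u^4 - 92*u^3*y^2 - 352*u^3*y - 140*u^2*y^3 + 736*u^2*y^2 + 1120*u*y^3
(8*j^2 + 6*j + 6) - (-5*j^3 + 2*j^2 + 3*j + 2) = 5*j^3 + 6*j^2 + 3*j + 4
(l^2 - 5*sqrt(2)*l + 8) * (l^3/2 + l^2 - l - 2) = l^5/2 - 5*sqrt(2)*l^4/2 + l^4 - 5*sqrt(2)*l^3 + 3*l^3 + 6*l^2 + 5*sqrt(2)*l^2 - 8*l + 10*sqrt(2)*l - 16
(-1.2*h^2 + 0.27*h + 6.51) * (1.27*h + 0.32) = -1.524*h^3 - 0.0411*h^2 + 8.3541*h + 2.0832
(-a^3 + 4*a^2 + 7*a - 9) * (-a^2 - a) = a^5 - 3*a^4 - 11*a^3 + 2*a^2 + 9*a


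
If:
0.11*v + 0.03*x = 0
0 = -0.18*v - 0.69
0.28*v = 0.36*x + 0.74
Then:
No Solution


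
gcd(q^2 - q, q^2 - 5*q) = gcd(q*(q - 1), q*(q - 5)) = q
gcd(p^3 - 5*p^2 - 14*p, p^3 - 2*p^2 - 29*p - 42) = p^2 - 5*p - 14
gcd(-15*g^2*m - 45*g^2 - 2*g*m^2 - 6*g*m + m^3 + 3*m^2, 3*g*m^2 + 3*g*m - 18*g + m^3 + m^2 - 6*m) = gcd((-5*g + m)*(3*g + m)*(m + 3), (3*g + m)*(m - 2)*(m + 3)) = 3*g*m + 9*g + m^2 + 3*m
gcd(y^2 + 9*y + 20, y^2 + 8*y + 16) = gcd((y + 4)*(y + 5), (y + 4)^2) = y + 4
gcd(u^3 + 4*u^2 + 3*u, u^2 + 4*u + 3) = u^2 + 4*u + 3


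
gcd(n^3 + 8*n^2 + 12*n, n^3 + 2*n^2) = n^2 + 2*n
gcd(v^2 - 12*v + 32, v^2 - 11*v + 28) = v - 4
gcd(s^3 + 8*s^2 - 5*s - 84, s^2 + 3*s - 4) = s + 4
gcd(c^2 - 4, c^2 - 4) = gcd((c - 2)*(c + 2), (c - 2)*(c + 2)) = c^2 - 4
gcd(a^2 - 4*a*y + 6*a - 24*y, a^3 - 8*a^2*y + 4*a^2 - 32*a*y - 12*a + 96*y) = a + 6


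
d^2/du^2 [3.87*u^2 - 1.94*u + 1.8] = 7.74000000000000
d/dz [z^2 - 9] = 2*z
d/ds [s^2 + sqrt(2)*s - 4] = 2*s + sqrt(2)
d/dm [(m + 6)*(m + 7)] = 2*m + 13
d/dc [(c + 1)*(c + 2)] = 2*c + 3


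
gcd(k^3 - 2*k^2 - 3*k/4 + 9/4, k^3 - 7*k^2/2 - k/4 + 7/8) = 1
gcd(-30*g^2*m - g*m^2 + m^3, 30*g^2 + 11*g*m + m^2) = 5*g + m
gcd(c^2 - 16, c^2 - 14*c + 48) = 1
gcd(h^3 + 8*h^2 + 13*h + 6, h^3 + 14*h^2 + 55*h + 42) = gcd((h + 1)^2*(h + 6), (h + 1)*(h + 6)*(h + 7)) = h^2 + 7*h + 6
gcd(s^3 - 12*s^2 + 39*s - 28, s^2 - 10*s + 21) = s - 7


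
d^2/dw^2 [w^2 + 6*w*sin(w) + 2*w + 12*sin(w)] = -6*w*sin(w) + 12*sqrt(2)*cos(w + pi/4) + 2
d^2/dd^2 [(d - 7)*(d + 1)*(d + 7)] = 6*d + 2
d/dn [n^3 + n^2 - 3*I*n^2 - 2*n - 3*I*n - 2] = 3*n^2 + n*(2 - 6*I) - 2 - 3*I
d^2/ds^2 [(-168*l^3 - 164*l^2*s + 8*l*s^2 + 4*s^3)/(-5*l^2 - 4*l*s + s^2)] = 96*l^2/(125*l^3 - 75*l^2*s + 15*l*s^2 - s^3)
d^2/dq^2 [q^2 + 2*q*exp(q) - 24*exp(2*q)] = 2*q*exp(q) - 96*exp(2*q) + 4*exp(q) + 2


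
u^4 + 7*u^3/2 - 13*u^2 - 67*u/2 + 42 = (u - 3)*(u - 1)*(u + 7/2)*(u + 4)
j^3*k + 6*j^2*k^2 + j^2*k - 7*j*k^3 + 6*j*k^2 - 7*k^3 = (j - k)*(j + 7*k)*(j*k + k)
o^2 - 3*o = o*(o - 3)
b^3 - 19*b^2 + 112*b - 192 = (b - 8)^2*(b - 3)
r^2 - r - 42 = (r - 7)*(r + 6)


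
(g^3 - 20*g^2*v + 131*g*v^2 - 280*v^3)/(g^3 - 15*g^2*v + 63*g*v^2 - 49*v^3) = (g^2 - 13*g*v + 40*v^2)/(g^2 - 8*g*v + 7*v^2)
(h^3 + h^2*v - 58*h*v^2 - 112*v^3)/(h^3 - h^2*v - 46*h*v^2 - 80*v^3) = (h + 7*v)/(h + 5*v)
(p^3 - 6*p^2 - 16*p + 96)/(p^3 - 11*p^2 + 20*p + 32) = (p^2 - 2*p - 24)/(p^2 - 7*p - 8)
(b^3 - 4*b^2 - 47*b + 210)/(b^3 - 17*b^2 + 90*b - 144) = (b^2 + 2*b - 35)/(b^2 - 11*b + 24)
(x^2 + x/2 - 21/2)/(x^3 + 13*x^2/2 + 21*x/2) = (x - 3)/(x*(x + 3))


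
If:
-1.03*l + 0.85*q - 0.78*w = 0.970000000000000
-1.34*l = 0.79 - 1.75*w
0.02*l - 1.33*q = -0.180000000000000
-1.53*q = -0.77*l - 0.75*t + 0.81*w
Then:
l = -0.75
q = 0.12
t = 0.89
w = -0.12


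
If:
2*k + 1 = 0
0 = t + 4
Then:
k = -1/2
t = -4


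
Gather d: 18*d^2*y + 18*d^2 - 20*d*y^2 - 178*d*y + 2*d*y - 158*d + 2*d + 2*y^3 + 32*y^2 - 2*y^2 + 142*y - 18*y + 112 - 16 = d^2*(18*y + 18) + d*(-20*y^2 - 176*y - 156) + 2*y^3 + 30*y^2 + 124*y + 96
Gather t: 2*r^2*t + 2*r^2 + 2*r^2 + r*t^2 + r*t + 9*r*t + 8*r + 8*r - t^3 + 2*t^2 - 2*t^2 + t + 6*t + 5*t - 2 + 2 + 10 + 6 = 4*r^2 + r*t^2 + 16*r - t^3 + t*(2*r^2 + 10*r + 12) + 16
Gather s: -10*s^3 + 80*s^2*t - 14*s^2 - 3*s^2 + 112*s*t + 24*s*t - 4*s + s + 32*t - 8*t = -10*s^3 + s^2*(80*t - 17) + s*(136*t - 3) + 24*t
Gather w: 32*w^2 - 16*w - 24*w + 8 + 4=32*w^2 - 40*w + 12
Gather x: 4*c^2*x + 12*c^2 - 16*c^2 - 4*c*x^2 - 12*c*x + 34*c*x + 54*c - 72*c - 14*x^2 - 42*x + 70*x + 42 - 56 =-4*c^2 - 18*c + x^2*(-4*c - 14) + x*(4*c^2 + 22*c + 28) - 14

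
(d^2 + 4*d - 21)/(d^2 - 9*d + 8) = (d^2 + 4*d - 21)/(d^2 - 9*d + 8)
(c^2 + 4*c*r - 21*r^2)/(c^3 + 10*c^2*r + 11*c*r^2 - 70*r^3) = (-c + 3*r)/(-c^2 - 3*c*r + 10*r^2)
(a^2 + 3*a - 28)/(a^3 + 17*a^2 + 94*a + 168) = (a - 4)/(a^2 + 10*a + 24)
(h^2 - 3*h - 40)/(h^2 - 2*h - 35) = (h - 8)/(h - 7)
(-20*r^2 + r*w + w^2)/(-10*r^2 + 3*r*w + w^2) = (4*r - w)/(2*r - w)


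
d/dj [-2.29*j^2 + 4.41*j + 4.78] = 4.41 - 4.58*j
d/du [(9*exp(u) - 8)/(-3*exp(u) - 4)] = -60*exp(u)/(3*exp(u) + 4)^2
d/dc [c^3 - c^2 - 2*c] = 3*c^2 - 2*c - 2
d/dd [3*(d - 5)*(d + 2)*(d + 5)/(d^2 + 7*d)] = 3*(d^4 + 14*d^3 + 39*d^2 + 100*d + 350)/(d^2*(d^2 + 14*d + 49))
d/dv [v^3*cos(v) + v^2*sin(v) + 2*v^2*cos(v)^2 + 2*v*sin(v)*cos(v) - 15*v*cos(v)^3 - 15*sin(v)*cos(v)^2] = -v^3*sin(v) - 2*v^2*sin(2*v) + 4*v^2*cos(v) + 53*v*sin(v)/4 + 45*v*sin(3*v)/4 + 4*v*cos(2*v) + 2*v + sin(2*v) - 15*cos(v) - 15*cos(3*v)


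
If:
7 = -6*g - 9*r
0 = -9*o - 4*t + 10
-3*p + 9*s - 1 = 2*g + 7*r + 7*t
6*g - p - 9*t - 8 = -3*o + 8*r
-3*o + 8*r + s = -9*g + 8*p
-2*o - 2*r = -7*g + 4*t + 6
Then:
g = 11128/7617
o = 2470/7617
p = -1379/7617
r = -13343/7617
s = 990/2539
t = 4495/2539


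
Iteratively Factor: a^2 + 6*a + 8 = (a + 2)*(a + 4)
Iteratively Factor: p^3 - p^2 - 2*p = (p)*(p^2 - p - 2) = p*(p - 2)*(p + 1)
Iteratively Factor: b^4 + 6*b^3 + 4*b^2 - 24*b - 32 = (b + 4)*(b^3 + 2*b^2 - 4*b - 8) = (b + 2)*(b + 4)*(b^2 - 4) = (b - 2)*(b + 2)*(b + 4)*(b + 2)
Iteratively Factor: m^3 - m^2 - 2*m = (m + 1)*(m^2 - 2*m) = (m - 2)*(m + 1)*(m)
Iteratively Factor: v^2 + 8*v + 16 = (v + 4)*(v + 4)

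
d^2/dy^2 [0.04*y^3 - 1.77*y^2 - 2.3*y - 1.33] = 0.24*y - 3.54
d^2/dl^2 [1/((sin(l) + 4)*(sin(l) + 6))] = 2*(-2*sin(l)^4 - 15*sin(l)^3 + sin(l)^2 + 150*sin(l) + 76)/((sin(l) + 4)^3*(sin(l) + 6)^3)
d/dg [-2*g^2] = -4*g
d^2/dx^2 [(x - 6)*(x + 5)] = 2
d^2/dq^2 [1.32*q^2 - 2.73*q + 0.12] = 2.64000000000000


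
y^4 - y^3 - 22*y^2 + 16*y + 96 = (y - 4)*(y - 3)*(y + 2)*(y + 4)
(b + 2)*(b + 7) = b^2 + 9*b + 14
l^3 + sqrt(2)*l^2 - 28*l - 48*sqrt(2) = (l - 4*sqrt(2))*(l + 2*sqrt(2))*(l + 3*sqrt(2))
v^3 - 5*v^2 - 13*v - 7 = (v - 7)*(v + 1)^2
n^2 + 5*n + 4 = (n + 1)*(n + 4)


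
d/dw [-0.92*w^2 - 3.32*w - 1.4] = -1.84*w - 3.32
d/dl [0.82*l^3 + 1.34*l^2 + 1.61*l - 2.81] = 2.46*l^2 + 2.68*l + 1.61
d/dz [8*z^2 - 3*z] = 16*z - 3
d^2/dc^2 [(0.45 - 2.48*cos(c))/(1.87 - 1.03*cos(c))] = (1.33226762955019e-15*cos(c)^3 - 4.299323*cos(c)^2 - 7.805567*cos(c) + 8.598646)/(1.092727*cos(c)^3 - 5.951649*cos(c)^2 + 10.805421*cos(c) - 6.539203)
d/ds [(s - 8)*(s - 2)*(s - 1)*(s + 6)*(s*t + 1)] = 5*s^4*t - 20*s^3*t + 4*s^3 - 120*s^2*t - 15*s^2 + 280*s*t - 80*s - 96*t + 140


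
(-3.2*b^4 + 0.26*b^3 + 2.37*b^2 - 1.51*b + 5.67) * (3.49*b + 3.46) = -11.168*b^5 - 10.1646*b^4 + 9.1709*b^3 + 2.9303*b^2 + 14.5637*b + 19.6182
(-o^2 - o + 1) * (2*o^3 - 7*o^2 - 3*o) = -2*o^5 + 5*o^4 + 12*o^3 - 4*o^2 - 3*o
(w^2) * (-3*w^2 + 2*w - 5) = -3*w^4 + 2*w^3 - 5*w^2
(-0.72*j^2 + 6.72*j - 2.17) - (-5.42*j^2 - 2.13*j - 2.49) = 4.7*j^2 + 8.85*j + 0.32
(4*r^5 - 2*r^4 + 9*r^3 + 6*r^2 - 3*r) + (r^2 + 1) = 4*r^5 - 2*r^4 + 9*r^3 + 7*r^2 - 3*r + 1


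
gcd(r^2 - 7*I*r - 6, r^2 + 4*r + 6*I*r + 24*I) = 1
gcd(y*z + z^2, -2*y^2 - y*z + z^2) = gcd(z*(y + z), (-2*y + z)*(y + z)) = y + z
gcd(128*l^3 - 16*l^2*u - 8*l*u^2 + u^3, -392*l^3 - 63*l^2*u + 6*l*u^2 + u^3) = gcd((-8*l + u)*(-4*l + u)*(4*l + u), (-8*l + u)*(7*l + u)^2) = -8*l + u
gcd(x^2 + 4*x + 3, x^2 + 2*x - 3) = x + 3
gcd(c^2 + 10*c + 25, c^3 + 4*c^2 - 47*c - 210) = c + 5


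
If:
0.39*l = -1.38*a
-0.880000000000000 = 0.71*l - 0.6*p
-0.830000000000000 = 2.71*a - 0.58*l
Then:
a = -0.17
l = 0.62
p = 2.20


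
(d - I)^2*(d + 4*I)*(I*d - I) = I*d^4 - 2*d^3 - I*d^3 + 2*d^2 + 7*I*d^2 + 4*d - 7*I*d - 4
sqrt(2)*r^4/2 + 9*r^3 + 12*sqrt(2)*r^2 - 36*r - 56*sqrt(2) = (r - 2)*(r + 2*sqrt(2))*(r + 7*sqrt(2))*(sqrt(2)*r/2 + sqrt(2))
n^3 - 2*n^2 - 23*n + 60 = (n - 4)*(n - 3)*(n + 5)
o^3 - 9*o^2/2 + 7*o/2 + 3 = (o - 3)*(o - 2)*(o + 1/2)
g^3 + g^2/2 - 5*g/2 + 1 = (g - 1)*(g - 1/2)*(g + 2)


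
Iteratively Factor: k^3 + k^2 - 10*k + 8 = (k - 2)*(k^2 + 3*k - 4) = (k - 2)*(k + 4)*(k - 1)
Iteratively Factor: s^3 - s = (s + 1)*(s^2 - s) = s*(s + 1)*(s - 1)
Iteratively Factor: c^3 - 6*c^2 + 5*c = (c - 5)*(c^2 - c) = (c - 5)*(c - 1)*(c)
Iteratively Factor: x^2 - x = (x)*(x - 1)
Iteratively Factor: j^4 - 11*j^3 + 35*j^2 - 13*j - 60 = (j - 3)*(j^3 - 8*j^2 + 11*j + 20) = (j - 4)*(j - 3)*(j^2 - 4*j - 5) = (j - 4)*(j - 3)*(j + 1)*(j - 5)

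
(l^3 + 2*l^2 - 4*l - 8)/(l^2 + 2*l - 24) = (l^3 + 2*l^2 - 4*l - 8)/(l^2 + 2*l - 24)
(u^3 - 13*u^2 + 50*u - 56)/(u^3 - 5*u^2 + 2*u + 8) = (u - 7)/(u + 1)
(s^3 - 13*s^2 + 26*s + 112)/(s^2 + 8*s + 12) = (s^2 - 15*s + 56)/(s + 6)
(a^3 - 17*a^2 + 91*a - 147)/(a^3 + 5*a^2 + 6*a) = (a^3 - 17*a^2 + 91*a - 147)/(a*(a^2 + 5*a + 6))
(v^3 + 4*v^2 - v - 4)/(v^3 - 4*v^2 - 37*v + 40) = (v^2 + 5*v + 4)/(v^2 - 3*v - 40)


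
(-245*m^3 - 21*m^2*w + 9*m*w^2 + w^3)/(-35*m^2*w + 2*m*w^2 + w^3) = (7*m + w)/w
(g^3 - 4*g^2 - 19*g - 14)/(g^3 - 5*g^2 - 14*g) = (g + 1)/g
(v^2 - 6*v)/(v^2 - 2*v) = (v - 6)/(v - 2)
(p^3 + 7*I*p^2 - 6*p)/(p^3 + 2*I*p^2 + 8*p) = (p^2 + 7*I*p - 6)/(p^2 + 2*I*p + 8)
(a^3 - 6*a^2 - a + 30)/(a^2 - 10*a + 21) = (a^2 - 3*a - 10)/(a - 7)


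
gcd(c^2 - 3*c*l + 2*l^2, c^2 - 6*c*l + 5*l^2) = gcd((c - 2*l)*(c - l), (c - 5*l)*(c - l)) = c - l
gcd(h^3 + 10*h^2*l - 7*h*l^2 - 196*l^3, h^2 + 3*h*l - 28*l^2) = h^2 + 3*h*l - 28*l^2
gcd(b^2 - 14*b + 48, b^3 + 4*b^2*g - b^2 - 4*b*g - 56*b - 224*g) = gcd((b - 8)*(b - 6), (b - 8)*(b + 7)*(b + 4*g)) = b - 8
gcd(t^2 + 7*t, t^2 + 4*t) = t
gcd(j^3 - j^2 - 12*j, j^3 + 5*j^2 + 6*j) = j^2 + 3*j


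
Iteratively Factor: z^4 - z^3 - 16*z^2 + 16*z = (z)*(z^3 - z^2 - 16*z + 16) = z*(z - 1)*(z^2 - 16) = z*(z - 4)*(z - 1)*(z + 4)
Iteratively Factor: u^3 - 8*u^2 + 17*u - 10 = (u - 5)*(u^2 - 3*u + 2) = (u - 5)*(u - 1)*(u - 2)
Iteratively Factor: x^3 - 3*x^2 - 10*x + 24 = (x + 3)*(x^2 - 6*x + 8) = (x - 2)*(x + 3)*(x - 4)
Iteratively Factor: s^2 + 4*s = (s + 4)*(s)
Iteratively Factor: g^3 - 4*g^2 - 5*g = (g - 5)*(g^2 + g) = g*(g - 5)*(g + 1)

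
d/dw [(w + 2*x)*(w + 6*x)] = 2*w + 8*x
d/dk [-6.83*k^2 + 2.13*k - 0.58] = 2.13 - 13.66*k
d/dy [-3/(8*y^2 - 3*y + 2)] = 3*(16*y - 3)/(8*y^2 - 3*y + 2)^2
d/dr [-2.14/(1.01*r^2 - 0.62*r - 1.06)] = (4.3228*r - 1.3268)/(-1.01*r^2 + 0.62*r + 1.06)^2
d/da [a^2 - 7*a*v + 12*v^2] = 2*a - 7*v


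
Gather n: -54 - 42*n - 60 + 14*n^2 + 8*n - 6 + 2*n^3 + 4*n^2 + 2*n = 2*n^3 + 18*n^2 - 32*n - 120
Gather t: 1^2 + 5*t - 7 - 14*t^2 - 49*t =-14*t^2 - 44*t - 6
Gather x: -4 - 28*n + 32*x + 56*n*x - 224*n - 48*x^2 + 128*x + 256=-252*n - 48*x^2 + x*(56*n + 160) + 252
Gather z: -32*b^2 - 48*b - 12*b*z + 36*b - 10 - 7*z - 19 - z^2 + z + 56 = -32*b^2 - 12*b - z^2 + z*(-12*b - 6) + 27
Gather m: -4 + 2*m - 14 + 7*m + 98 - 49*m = 80 - 40*m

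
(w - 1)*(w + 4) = w^2 + 3*w - 4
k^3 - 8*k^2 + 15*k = k*(k - 5)*(k - 3)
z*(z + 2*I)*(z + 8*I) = z^3 + 10*I*z^2 - 16*z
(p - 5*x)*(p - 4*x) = p^2 - 9*p*x + 20*x^2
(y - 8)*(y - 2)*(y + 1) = y^3 - 9*y^2 + 6*y + 16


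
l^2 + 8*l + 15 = (l + 3)*(l + 5)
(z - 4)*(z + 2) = z^2 - 2*z - 8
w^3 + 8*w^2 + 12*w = w*(w + 2)*(w + 6)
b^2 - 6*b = b*(b - 6)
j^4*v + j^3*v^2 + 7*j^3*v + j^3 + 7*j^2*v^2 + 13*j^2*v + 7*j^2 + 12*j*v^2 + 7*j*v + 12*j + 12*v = (j + 3)*(j + 4)*(j + v)*(j*v + 1)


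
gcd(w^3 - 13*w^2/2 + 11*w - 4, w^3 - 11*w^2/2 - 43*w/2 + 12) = w - 1/2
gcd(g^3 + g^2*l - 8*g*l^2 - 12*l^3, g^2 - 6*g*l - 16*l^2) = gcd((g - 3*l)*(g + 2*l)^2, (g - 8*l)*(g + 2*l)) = g + 2*l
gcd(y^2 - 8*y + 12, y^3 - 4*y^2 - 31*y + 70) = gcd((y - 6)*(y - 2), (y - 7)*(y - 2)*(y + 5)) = y - 2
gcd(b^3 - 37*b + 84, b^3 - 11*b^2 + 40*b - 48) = b^2 - 7*b + 12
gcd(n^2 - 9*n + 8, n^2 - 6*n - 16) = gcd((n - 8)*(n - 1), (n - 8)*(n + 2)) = n - 8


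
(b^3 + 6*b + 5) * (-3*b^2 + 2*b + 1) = -3*b^5 + 2*b^4 - 17*b^3 - 3*b^2 + 16*b + 5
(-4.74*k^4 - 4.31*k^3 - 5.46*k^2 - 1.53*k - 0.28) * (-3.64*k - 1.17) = 17.2536*k^5 + 21.2342*k^4 + 24.9171*k^3 + 11.9574*k^2 + 2.8093*k + 0.3276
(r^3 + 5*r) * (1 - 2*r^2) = -2*r^5 - 9*r^3 + 5*r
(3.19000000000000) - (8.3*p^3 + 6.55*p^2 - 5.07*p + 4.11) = -8.3*p^3 - 6.55*p^2 + 5.07*p - 0.92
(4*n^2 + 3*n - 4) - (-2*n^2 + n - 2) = 6*n^2 + 2*n - 2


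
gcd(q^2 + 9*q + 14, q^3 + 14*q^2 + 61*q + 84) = q + 7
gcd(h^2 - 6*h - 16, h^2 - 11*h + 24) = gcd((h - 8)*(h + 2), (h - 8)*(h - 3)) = h - 8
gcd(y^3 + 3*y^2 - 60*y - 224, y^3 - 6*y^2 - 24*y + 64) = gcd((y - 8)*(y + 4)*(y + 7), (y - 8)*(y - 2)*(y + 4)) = y^2 - 4*y - 32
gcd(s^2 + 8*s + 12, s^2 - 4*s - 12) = s + 2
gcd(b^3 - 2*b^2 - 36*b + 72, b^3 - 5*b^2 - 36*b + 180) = b^2 - 36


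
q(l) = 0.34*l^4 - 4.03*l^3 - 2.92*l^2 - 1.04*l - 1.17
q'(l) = 1.36*l^3 - 12.09*l^2 - 5.84*l - 1.04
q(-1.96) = 25.01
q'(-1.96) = -46.28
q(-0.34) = -0.99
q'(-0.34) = -0.51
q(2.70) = -86.52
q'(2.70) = -78.18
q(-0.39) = -0.96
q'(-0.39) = -0.68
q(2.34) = -61.03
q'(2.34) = -63.48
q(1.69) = -27.95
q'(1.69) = -38.88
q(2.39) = -64.26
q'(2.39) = -65.49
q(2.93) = -105.60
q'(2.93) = -87.73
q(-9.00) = 4940.28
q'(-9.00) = -1919.21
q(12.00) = -347.73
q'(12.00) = 538.00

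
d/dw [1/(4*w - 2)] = -1/(2*w - 1)^2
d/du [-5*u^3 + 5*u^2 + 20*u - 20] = -15*u^2 + 10*u + 20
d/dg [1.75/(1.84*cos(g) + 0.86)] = 3.22*sin(g)/(1.84*cos(g) + 0.86)^2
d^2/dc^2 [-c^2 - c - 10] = -2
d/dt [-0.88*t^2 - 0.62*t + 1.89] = -1.76*t - 0.62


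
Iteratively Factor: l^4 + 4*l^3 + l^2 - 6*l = (l)*(l^3 + 4*l^2 + l - 6) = l*(l + 3)*(l^2 + l - 2) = l*(l - 1)*(l + 3)*(l + 2)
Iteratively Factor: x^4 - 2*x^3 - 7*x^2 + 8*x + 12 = (x - 2)*(x^3 - 7*x - 6) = (x - 2)*(x + 2)*(x^2 - 2*x - 3) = (x - 3)*(x - 2)*(x + 2)*(x + 1)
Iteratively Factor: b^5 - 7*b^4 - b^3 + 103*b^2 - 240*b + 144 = (b + 4)*(b^4 - 11*b^3 + 43*b^2 - 69*b + 36) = (b - 1)*(b + 4)*(b^3 - 10*b^2 + 33*b - 36) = (b - 4)*(b - 1)*(b + 4)*(b^2 - 6*b + 9) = (b - 4)*(b - 3)*(b - 1)*(b + 4)*(b - 3)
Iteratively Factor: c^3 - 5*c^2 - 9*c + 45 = (c - 5)*(c^2 - 9) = (c - 5)*(c - 3)*(c + 3)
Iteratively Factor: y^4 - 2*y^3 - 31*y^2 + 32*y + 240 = (y + 3)*(y^3 - 5*y^2 - 16*y + 80) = (y + 3)*(y + 4)*(y^2 - 9*y + 20) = (y - 4)*(y + 3)*(y + 4)*(y - 5)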